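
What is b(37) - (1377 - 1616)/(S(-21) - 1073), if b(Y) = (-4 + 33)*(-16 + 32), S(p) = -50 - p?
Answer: 511089/1102 ≈ 463.78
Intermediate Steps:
b(Y) = 464 (b(Y) = 29*16 = 464)
b(37) - (1377 - 1616)/(S(-21) - 1073) = 464 - (1377 - 1616)/((-50 - 1*(-21)) - 1073) = 464 - (-239)/((-50 + 21) - 1073) = 464 - (-239)/(-29 - 1073) = 464 - (-239)/(-1102) = 464 - (-239)*(-1)/1102 = 464 - 1*239/1102 = 464 - 239/1102 = 511089/1102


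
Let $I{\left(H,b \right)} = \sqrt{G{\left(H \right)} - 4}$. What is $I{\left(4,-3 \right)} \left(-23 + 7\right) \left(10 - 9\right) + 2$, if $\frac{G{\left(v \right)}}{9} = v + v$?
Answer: $2 - 32 \sqrt{17} \approx -129.94$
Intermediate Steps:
$G{\left(v \right)} = 18 v$ ($G{\left(v \right)} = 9 \left(v + v\right) = 9 \cdot 2 v = 18 v$)
$I{\left(H,b \right)} = \sqrt{-4 + 18 H}$ ($I{\left(H,b \right)} = \sqrt{18 H - 4} = \sqrt{-4 + 18 H}$)
$I{\left(4,-3 \right)} \left(-23 + 7\right) \left(10 - 9\right) + 2 = \sqrt{-4 + 18 \cdot 4} \left(-23 + 7\right) \left(10 - 9\right) + 2 = \sqrt{-4 + 72} \left(\left(-16\right) 1\right) + 2 = \sqrt{68} \left(-16\right) + 2 = 2 \sqrt{17} \left(-16\right) + 2 = - 32 \sqrt{17} + 2 = 2 - 32 \sqrt{17}$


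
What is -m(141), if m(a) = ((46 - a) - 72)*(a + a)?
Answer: 47094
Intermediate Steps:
m(a) = 2*a*(-26 - a) (m(a) = (-26 - a)*(2*a) = 2*a*(-26 - a))
-m(141) = -(-2)*141*(26 + 141) = -(-2)*141*167 = -1*(-47094) = 47094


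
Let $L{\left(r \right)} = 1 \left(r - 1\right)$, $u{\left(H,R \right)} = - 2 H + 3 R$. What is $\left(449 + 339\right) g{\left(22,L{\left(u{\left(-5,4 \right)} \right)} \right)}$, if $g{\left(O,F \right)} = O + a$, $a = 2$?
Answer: $18912$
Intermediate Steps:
$L{\left(r \right)} = -1 + r$ ($L{\left(r \right)} = 1 \left(-1 + r\right) = -1 + r$)
$g{\left(O,F \right)} = 2 + O$ ($g{\left(O,F \right)} = O + 2 = 2 + O$)
$\left(449 + 339\right) g{\left(22,L{\left(u{\left(-5,4 \right)} \right)} \right)} = \left(449 + 339\right) \left(2 + 22\right) = 788 \cdot 24 = 18912$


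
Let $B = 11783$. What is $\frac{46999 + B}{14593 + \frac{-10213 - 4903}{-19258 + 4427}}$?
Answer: $\frac{871795842}{216443899} \approx 4.0278$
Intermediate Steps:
$\frac{46999 + B}{14593 + \frac{-10213 - 4903}{-19258 + 4427}} = \frac{46999 + 11783}{14593 + \frac{-10213 - 4903}{-19258 + 4427}} = \frac{58782}{14593 - \frac{15116}{-14831}} = \frac{58782}{14593 - - \frac{15116}{14831}} = \frac{58782}{14593 + \frac{15116}{14831}} = \frac{58782}{\frac{216443899}{14831}} = 58782 \cdot \frac{14831}{216443899} = \frac{871795842}{216443899}$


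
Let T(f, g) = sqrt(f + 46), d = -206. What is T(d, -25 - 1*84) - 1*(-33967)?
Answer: 33967 + 4*I*sqrt(10) ≈ 33967.0 + 12.649*I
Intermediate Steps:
T(f, g) = sqrt(46 + f)
T(d, -25 - 1*84) - 1*(-33967) = sqrt(46 - 206) - 1*(-33967) = sqrt(-160) + 33967 = 4*I*sqrt(10) + 33967 = 33967 + 4*I*sqrt(10)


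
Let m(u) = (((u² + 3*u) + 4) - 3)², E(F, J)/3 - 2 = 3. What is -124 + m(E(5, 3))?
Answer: 73317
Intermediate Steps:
E(F, J) = 15 (E(F, J) = 6 + 3*3 = 6 + 9 = 15)
m(u) = (1 + u² + 3*u)² (m(u) = ((4 + u² + 3*u) - 3)² = (1 + u² + 3*u)²)
-124 + m(E(5, 3)) = -124 + (1 + 15² + 3*15)² = -124 + (1 + 225 + 45)² = -124 + 271² = -124 + 73441 = 73317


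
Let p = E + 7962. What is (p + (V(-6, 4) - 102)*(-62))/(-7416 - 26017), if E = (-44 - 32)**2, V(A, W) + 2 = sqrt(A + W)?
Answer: -20186/33433 + 62*I*sqrt(2)/33433 ≈ -0.60378 + 0.0026226*I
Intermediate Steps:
V(A, W) = -2 + sqrt(A + W)
E = 5776 (E = (-76)**2 = 5776)
p = 13738 (p = 5776 + 7962 = 13738)
(p + (V(-6, 4) - 102)*(-62))/(-7416 - 26017) = (13738 + ((-2 + sqrt(-6 + 4)) - 102)*(-62))/(-7416 - 26017) = (13738 + ((-2 + sqrt(-2)) - 102)*(-62))/(-33433) = (13738 + ((-2 + I*sqrt(2)) - 102)*(-62))*(-1/33433) = (13738 + (-104 + I*sqrt(2))*(-62))*(-1/33433) = (13738 + (6448 - 62*I*sqrt(2)))*(-1/33433) = (20186 - 62*I*sqrt(2))*(-1/33433) = -20186/33433 + 62*I*sqrt(2)/33433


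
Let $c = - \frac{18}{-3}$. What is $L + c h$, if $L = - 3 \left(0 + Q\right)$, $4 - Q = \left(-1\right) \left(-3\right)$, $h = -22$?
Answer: $-135$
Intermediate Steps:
$c = 6$ ($c = \left(-18\right) \left(- \frac{1}{3}\right) = 6$)
$Q = 1$ ($Q = 4 - \left(-1\right) \left(-3\right) = 4 - 3 = 1$)
$L = -3$ ($L = - 3 \left(0 + 1\right) = \left(-3\right) 1 = -3$)
$L + c h = -3 + 6 \left(-22\right) = -3 - 132 = -135$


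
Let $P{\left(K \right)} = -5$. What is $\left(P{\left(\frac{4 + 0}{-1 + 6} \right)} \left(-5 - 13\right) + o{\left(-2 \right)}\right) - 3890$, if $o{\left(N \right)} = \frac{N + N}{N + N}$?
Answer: $-3799$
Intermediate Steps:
$o{\left(N \right)} = 1$ ($o{\left(N \right)} = \frac{2 N}{2 N} = 2 N \frac{1}{2 N} = 1$)
$\left(P{\left(\frac{4 + 0}{-1 + 6} \right)} \left(-5 - 13\right) + o{\left(-2 \right)}\right) - 3890 = \left(- 5 \left(-5 - 13\right) + 1\right) - 3890 = \left(\left(-5\right) \left(-18\right) + 1\right) - 3890 = \left(90 + 1\right) - 3890 = 91 - 3890 = -3799$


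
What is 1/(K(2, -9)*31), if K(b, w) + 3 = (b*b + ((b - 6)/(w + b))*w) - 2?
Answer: -7/1333 ≈ -0.0052513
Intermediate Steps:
K(b, w) = -5 + b² + w*(-6 + b)/(b + w) (K(b, w) = -3 + ((b*b + ((b - 6)/(w + b))*w) - 2) = -3 + ((b² + ((-6 + b)/(b + w))*w) - 2) = -3 + ((b² + w*(-6 + b)/(b + w)) - 2) = -3 + (-2 + b² + w*(-6 + b)/(b + w)) = -5 + b² + w*(-6 + b)/(b + w))
1/(K(2, -9)*31) = 1/(((2³ - 11*(-9) - 5*2 + 2*(-9) - 9*2²)/(2 - 9))*31) = 1/(((8 + 99 - 10 - 18 - 9*4)/(-7))*31) = 1/(-(8 + 99 - 10 - 18 - 36)/7*31) = 1/(-⅐*43*31) = 1/(-43/7*31) = 1/(-1333/7) = -7/1333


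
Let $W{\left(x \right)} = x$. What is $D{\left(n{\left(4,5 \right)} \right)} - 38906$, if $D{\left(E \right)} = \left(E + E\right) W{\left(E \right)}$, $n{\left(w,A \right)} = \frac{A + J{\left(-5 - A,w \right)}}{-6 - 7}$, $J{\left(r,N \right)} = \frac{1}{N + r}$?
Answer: $- \frac{118351211}{3042} \approx -38906.0$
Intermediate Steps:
$n{\left(w,A \right)} = - \frac{A}{13} - \frac{1}{13 \left(-5 + w - A\right)}$ ($n{\left(w,A \right)} = \frac{A + \frac{1}{w - \left(5 + A\right)}}{-6 - 7} = \frac{A + \frac{1}{-5 + w - A}}{-13} = \left(A + \frac{1}{-5 + w - A}\right) \left(- \frac{1}{13}\right) = - \frac{A}{13} - \frac{1}{13 \left(-5 + w - A\right)}$)
$D{\left(E \right)} = 2 E^{2}$ ($D{\left(E \right)} = \left(E + E\right) E = 2 E E = 2 E^{2}$)
$D{\left(n{\left(4,5 \right)} \right)} - 38906 = 2 \left(\frac{1 - 5 \left(5 + 5 - 4\right)}{13 \left(5 + 5 - 4\right)}\right)^{2} - 38906 = 2 \left(\frac{1 - 5 \cdot 6}{13 \cdot 6}\right)^{2} - 38906 = 2 \left(\frac{1}{13} \cdot \frac{1}{6} \left(1 - 30\right)\right)^{2} - 38906 = 2 \left(\frac{1}{13} \cdot \frac{1}{6} \left(-29\right)\right)^{2} - 38906 = 2 \left(- \frac{29}{78}\right)^{2} - 38906 = 2 \cdot \frac{841}{6084} - 38906 = \frac{841}{3042} - 38906 = - \frac{118351211}{3042}$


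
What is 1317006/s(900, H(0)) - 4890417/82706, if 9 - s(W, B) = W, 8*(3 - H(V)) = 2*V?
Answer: -4195617029/2729298 ≈ -1537.3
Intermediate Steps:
H(V) = 3 - V/4
s(W, B) = 9 - W
1317006/s(900, H(0)) - 4890417/82706 = 1317006/(9 - 1*900) - 4890417/82706 = 1317006/(9 - 900) - 4890417*1/82706 = 1317006/(-891) - 4890417/82706 = 1317006*(-1/891) - 4890417/82706 = -48778/33 - 4890417/82706 = -4195617029/2729298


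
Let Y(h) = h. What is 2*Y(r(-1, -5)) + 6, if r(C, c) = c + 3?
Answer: 2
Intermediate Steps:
r(C, c) = 3 + c
2*Y(r(-1, -5)) + 6 = 2*(3 - 5) + 6 = 2*(-2) + 6 = -4 + 6 = 2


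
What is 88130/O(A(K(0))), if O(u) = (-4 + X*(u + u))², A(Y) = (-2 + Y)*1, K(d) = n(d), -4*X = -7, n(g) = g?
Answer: 88130/121 ≈ 728.35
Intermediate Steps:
X = 7/4 (X = -¼*(-7) = 7/4 ≈ 1.7500)
K(d) = d
A(Y) = -2 + Y
O(u) = (-4 + 7*u/2)² (O(u) = (-4 + 7*(u + u)/4)² = (-4 + 7*(2*u)/4)² = (-4 + 7*u/2)²)
88130/O(A(K(0))) = 88130/(((-8 + 7*(-2 + 0))²/4)) = 88130/(((-8 + 7*(-2))²/4)) = 88130/(((-8 - 14)²/4)) = 88130/(((¼)*(-22)²)) = 88130/(((¼)*484)) = 88130/121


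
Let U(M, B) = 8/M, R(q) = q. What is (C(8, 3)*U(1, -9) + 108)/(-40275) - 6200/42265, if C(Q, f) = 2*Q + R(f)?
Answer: -10427756/68088915 ≈ -0.15315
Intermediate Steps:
C(Q, f) = f + 2*Q (C(Q, f) = 2*Q + f = f + 2*Q)
(C(8, 3)*U(1, -9) + 108)/(-40275) - 6200/42265 = ((3 + 2*8)*(8/1) + 108)/(-40275) - 6200/42265 = ((3 + 16)*(8*1) + 108)*(-1/40275) - 6200*1/42265 = (19*8 + 108)*(-1/40275) - 1240/8453 = (152 + 108)*(-1/40275) - 1240/8453 = 260*(-1/40275) - 1240/8453 = -52/8055 - 1240/8453 = -10427756/68088915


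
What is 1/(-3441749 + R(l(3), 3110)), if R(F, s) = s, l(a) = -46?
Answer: -1/3438639 ≈ -2.9081e-7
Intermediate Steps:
1/(-3441749 + R(l(3), 3110)) = 1/(-3441749 + 3110) = 1/(-3438639) = -1/3438639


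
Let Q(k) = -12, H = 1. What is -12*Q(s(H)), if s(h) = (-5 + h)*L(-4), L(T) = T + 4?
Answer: 144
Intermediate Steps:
L(T) = 4 + T
s(h) = 0 (s(h) = (-5 + h)*(4 - 4) = (-5 + h)*0 = 0)
-12*Q(s(H)) = -12*(-12) = 144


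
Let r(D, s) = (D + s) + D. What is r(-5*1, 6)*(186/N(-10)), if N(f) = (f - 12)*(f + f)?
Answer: -93/55 ≈ -1.6909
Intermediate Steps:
N(f) = 2*f*(-12 + f) (N(f) = (-12 + f)*(2*f) = 2*f*(-12 + f))
r(D, s) = s + 2*D
r(-5*1, 6)*(186/N(-10)) = (6 + 2*(-5*1))*(186/((2*(-10)*(-12 - 10)))) = (6 + 2*(-5))*(186/((2*(-10)*(-22)))) = (6 - 10)*(186/440) = -744/440 = -4*93/220 = -93/55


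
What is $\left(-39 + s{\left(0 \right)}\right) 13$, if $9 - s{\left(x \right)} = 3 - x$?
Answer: $-429$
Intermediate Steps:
$s{\left(x \right)} = 6 + x$ ($s{\left(x \right)} = 9 - \left(3 - x\right) = 9 + \left(-3 + x\right) = 6 + x$)
$\left(-39 + s{\left(0 \right)}\right) 13 = \left(-39 + \left(6 + 0\right)\right) 13 = \left(-39 + 6\right) 13 = \left(-33\right) 13 = -429$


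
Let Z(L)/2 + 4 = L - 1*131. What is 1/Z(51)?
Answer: -1/168 ≈ -0.0059524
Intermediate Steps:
Z(L) = -270 + 2*L (Z(L) = -8 + 2*(L - 1*131) = -8 + 2*(L - 131) = -8 + 2*(-131 + L) = -8 + (-262 + 2*L) = -270 + 2*L)
1/Z(51) = 1/(-270 + 2*51) = 1/(-270 + 102) = 1/(-168) = -1/168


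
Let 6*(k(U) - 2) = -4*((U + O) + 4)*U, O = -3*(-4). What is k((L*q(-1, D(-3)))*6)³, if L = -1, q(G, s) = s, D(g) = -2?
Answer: -10941048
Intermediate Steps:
O = 12
k(U) = 2 - 2*U*(16 + U)/3 (k(U) = 2 + (-4*((U + 12) + 4)*U)/6 = 2 + (-4*((12 + U) + 4)*U)/6 = 2 + (-4*(16 + U)*U)/6 = 2 + (-4*U*(16 + U))/6 = 2 - 2*U*(16 + U)/3)
k((L*q(-1, D(-3)))*6)³ = (2 - 32*(-1*(-2))*6/3 - 2*(-1*(-2)*6)²/3)³ = (2 - 64*6/3 - 2*(2*6)²/3)³ = (2 - 32/3*12 - ⅔*12²)³ = (2 - 128 - ⅔*144)³ = (2 - 128 - 96)³ = (-222)³ = -10941048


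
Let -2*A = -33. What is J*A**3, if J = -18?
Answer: -323433/4 ≈ -80858.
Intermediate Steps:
A = 33/2 (A = -1/2*(-33) = 33/2 ≈ 16.500)
J*A**3 = -18*(33/2)**3 = -18*35937/8 = -323433/4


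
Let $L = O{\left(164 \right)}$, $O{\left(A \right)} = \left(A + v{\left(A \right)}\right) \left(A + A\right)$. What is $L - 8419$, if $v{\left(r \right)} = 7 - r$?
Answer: $-6123$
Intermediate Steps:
$O{\left(A \right)} = 14 A$ ($O{\left(A \right)} = \left(A - \left(-7 + A\right)\right) \left(A + A\right) = 7 \cdot 2 A = 14 A$)
$L = 2296$ ($L = 14 \cdot 164 = 2296$)
$L - 8419 = 2296 - 8419 = -6123$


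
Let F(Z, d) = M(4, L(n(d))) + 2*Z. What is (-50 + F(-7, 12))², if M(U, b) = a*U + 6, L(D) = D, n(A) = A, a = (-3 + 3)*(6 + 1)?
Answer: 3364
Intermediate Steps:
a = 0 (a = 0*7 = 0)
M(U, b) = 6 (M(U, b) = 0*U + 6 = 0 + 6 = 6)
F(Z, d) = 6 + 2*Z
(-50 + F(-7, 12))² = (-50 + (6 + 2*(-7)))² = (-50 + (6 - 14))² = (-50 - 8)² = (-58)² = 3364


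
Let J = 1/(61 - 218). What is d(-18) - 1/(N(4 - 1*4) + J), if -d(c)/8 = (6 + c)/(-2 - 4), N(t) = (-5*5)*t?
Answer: 141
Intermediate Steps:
N(t) = -25*t
J = -1/157 (J = 1/(-157) = -1/157 ≈ -0.0063694)
d(c) = 8 + 4*c/3 (d(c) = -8*(6 + c)/(-2 - 4) = -8*(6 + c)/(-6) = -8*(6 + c)*(-1)/6 = -8*(-1 - c/6) = 8 + 4*c/3)
d(-18) - 1/(N(4 - 1*4) + J) = (8 + (4/3)*(-18)) - 1/(-25*(4 - 1*4) - 1/157) = (8 - 24) - 1/(-25*(4 - 4) - 1/157) = -16 - 1/(-25*0 - 1/157) = -16 - 1/(0 - 1/157) = -16 - 1/(-1/157) = -16 - 1*(-157) = -16 + 157 = 141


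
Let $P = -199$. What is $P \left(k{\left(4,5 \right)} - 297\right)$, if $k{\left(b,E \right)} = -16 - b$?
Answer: $63083$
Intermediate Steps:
$P \left(k{\left(4,5 \right)} - 297\right) = - 199 \left(\left(-16 - 4\right) - 297\right) = - 199 \left(-20 - 297\right) = \left(-199\right) \left(-317\right) = 63083$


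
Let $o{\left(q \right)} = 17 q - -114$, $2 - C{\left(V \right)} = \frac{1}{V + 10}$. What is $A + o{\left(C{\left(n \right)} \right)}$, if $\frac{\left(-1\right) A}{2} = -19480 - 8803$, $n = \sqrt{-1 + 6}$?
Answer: $\frac{1077532}{19} + \frac{17 \sqrt{5}}{95} \approx 56713.0$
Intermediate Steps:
$n = \sqrt{5} \approx 2.2361$
$C{\left(V \right)} = 2 - \frac{1}{10 + V}$ ($C{\left(V \right)} = 2 - \frac{1}{V + 10} = 2 - \frac{1}{10 + V}$)
$A = 56566$ ($A = - 2 \left(-19480 - 8803\right) = \left(-2\right) \left(-28283\right) = 56566$)
$o{\left(q \right)} = 114 + 17 q$ ($o{\left(q \right)} = 17 q + 114 = 114 + 17 q$)
$A + o{\left(C{\left(n \right)} \right)} = 56566 + \left(114 + 17 \frac{19 + 2 \sqrt{5}}{10 + \sqrt{5}}\right) = 56566 + \left(114 + \frac{17 \left(19 + 2 \sqrt{5}\right)}{10 + \sqrt{5}}\right) = 56680 + \frac{17 \left(19 + 2 \sqrt{5}\right)}{10 + \sqrt{5}}$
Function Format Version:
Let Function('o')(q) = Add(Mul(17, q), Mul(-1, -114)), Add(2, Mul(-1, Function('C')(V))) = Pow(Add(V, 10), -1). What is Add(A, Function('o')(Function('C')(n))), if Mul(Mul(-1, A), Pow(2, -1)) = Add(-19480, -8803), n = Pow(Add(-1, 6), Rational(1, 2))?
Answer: Add(Rational(1077532, 19), Mul(Rational(17, 95), Pow(5, Rational(1, 2)))) ≈ 56713.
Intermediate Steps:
n = Pow(5, Rational(1, 2)) ≈ 2.2361
Function('C')(V) = Add(2, Mul(-1, Pow(Add(10, V), -1))) (Function('C')(V) = Add(2, Mul(-1, Pow(Add(V, 10), -1))) = Add(2, Mul(-1, Pow(Add(10, V), -1))))
A = 56566 (A = Mul(-2, Add(-19480, -8803)) = Mul(-2, -28283) = 56566)
Function('o')(q) = Add(114, Mul(17, q)) (Function('o')(q) = Add(Mul(17, q), 114) = Add(114, Mul(17, q)))
Add(A, Function('o')(Function('C')(n))) = Add(56566, Add(114, Mul(17, Mul(Pow(Add(10, Pow(5, Rational(1, 2))), -1), Add(19, Mul(2, Pow(5, Rational(1, 2)))))))) = Add(56566, Add(114, Mul(17, Pow(Add(10, Pow(5, Rational(1, 2))), -1), Add(19, Mul(2, Pow(5, Rational(1, 2))))))) = Add(56680, Mul(17, Pow(Add(10, Pow(5, Rational(1, 2))), -1), Add(19, Mul(2, Pow(5, Rational(1, 2))))))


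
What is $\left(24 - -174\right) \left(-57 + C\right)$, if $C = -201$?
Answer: $-51084$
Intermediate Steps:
$\left(24 - -174\right) \left(-57 + C\right) = \left(24 - -174\right) \left(-57 - 201\right) = \left(24 + 174\right) \left(-258\right) = 198 \left(-258\right) = -51084$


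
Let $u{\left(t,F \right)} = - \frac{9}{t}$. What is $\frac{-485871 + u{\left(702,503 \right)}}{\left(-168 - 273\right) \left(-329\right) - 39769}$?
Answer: $- \frac{37897939}{8214960} \approx -4.6133$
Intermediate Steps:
$\frac{-485871 + u{\left(702,503 \right)}}{\left(-168 - 273\right) \left(-329\right) - 39769} = \frac{-485871 - \frac{9}{702}}{\left(-168 - 273\right) \left(-329\right) - 39769} = \frac{-485871 - \frac{1}{78}}{\left(-441\right) \left(-329\right) - 39769} = \frac{-485871 - \frac{1}{78}}{145089 - 39769} = - \frac{37897939}{78 \cdot 105320} = \left(- \frac{37897939}{78}\right) \frac{1}{105320} = - \frac{37897939}{8214960}$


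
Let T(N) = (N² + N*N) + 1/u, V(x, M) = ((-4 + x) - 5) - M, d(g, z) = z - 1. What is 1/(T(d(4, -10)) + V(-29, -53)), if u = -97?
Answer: 97/24928 ≈ 0.0038912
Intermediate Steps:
d(g, z) = -1 + z
V(x, M) = -9 + x - M (V(x, M) = (-9 + x) - M = -9 + x - M)
T(N) = -1/97 + 2*N² (T(N) = (N² + N*N) + 1/(-97) = (N² + N²) - 1/97 = 2*N² - 1/97 = -1/97 + 2*N²)
1/(T(d(4, -10)) + V(-29, -53)) = 1/((-1/97 + 2*(-1 - 10)²) + (-9 - 29 - 1*(-53))) = 1/((-1/97 + 2*(-11)²) + (-9 - 29 + 53)) = 1/((-1/97 + 2*121) + 15) = 1/((-1/97 + 242) + 15) = 1/(23473/97 + 15) = 1/(24928/97) = 97/24928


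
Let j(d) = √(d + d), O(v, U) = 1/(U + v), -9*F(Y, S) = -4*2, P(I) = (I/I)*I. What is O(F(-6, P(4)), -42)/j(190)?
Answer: -9*√95/70300 ≈ -0.0012478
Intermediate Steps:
P(I) = I (P(I) = 1*I = I)
F(Y, S) = 8/9 (F(Y, S) = -(-4)*2/9 = -⅑*(-8) = 8/9)
j(d) = √2*√d (j(d) = √(2*d) = √2*√d)
O(F(-6, P(4)), -42)/j(190) = 1/((-42 + 8/9)*((√2*√190))) = 1/((-370/9)*((2*√95))) = -9*√95/70300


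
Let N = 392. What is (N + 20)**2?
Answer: 169744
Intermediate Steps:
(N + 20)**2 = (392 + 20)**2 = 412**2 = 169744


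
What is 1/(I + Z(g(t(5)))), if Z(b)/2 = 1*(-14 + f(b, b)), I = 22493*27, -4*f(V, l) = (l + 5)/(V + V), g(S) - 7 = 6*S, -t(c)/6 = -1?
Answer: 43/26113157 ≈ 1.6467e-6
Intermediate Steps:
t(c) = 6 (t(c) = -6*(-1) = 6)
g(S) = 7 + 6*S
f(V, l) = -(5 + l)/(8*V) (f(V, l) = -(l + 5)/(4*(V + V)) = -(5 + l)/(4*(2*V)) = -(5 + l)*1/(2*V)/4 = -(5 + l)/(8*V))
I = 607311
Z(b) = -28 + (-5 - b)/(4*b) (Z(b) = 2*(1*(-14 + (-5 - b)/(8*b))) = 2*(-14 + (-5 - b)/(8*b)) = -28 + (-5 - b)/(4*b))
1/(I + Z(g(t(5)))) = 1/(607311 + (-5 - 113*(7 + 6*6))/(4*(7 + 6*6))) = 1/(607311 + (-5 - 113*(7 + 36))/(4*(7 + 36))) = 1/(607311 + (1/4)*(-5 - 113*43)/43) = 1/(607311 + (1/4)*(1/43)*(-5 - 4859)) = 1/(607311 + (1/4)*(1/43)*(-4864)) = 1/(607311 - 1216/43) = 1/(26113157/43) = 43/26113157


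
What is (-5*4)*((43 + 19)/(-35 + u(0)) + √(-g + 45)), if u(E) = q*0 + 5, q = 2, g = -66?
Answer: 124/3 - 20*√111 ≈ -169.38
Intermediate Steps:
u(E) = 5 (u(E) = 2*0 + 5 = 0 + 5 = 5)
(-5*4)*((43 + 19)/(-35 + u(0)) + √(-g + 45)) = (-5*4)*((43 + 19)/(-35 + 5) + √(-1*(-66) + 45)) = -20*(62/(-30) + √(66 + 45)) = -20*(62*(-1/30) + √111) = -20*(-31/15 + √111) = 124/3 - 20*√111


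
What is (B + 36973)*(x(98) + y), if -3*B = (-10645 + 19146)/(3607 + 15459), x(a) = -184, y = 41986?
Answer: 14733624556951/9533 ≈ 1.5455e+9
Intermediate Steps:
B = -8501/57198 (B = -(-10645 + 19146)/(3*(3607 + 15459)) = -8501/(3*19066) = -1/3*8501/19066 = -8501/57198 ≈ -0.14862)
(B + 36973)*(x(98) + y) = (-8501/57198 + 36973)*(-184 + 41986) = (2114773153/57198)*41802 = 14733624556951/9533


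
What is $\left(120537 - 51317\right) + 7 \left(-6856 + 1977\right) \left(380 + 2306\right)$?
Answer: $-91665738$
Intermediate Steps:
$\left(120537 - 51317\right) + 7 \left(-6856 + 1977\right) \left(380 + 2306\right) = 69220 + 7 \left(\left(-4879\right) 2686\right) = 69220 + 7 \left(-13104994\right) = 69220 - 91734958 = -91665738$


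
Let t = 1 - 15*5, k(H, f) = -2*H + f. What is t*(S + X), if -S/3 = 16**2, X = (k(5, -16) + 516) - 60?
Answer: 25012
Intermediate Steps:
k(H, f) = f - 2*H
t = -74 (t = 1 - 75 = -74)
X = 430 (X = ((-16 - 2*5) + 516) - 60 = ((-16 - 10) + 516) - 60 = (-26 + 516) - 60 = 490 - 60 = 430)
S = -768 (S = -3*16**2 = -3*256 = -768)
t*(S + X) = -74*(-768 + 430) = -74*(-338) = 25012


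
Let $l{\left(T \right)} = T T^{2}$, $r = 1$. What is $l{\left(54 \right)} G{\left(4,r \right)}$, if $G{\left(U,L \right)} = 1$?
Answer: $157464$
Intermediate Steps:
$l{\left(T \right)} = T^{3}$
$l{\left(54 \right)} G{\left(4,r \right)} = 54^{3} \cdot 1 = 157464 \cdot 1 = 157464$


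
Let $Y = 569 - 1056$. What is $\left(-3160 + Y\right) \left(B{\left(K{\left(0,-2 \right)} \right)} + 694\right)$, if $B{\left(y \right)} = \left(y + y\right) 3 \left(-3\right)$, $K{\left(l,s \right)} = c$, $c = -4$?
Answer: $-2793602$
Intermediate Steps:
$K{\left(l,s \right)} = -4$
$Y = -487$
$B{\left(y \right)} = - 18 y$ ($B{\left(y \right)} = 2 y 3 \left(-3\right) = 6 y \left(-3\right) = - 18 y$)
$\left(-3160 + Y\right) \left(B{\left(K{\left(0,-2 \right)} \right)} + 694\right) = \left(-3160 - 487\right) \left(\left(-18\right) \left(-4\right) + 694\right) = - 3647 \left(72 + 694\right) = \left(-3647\right) 766 = -2793602$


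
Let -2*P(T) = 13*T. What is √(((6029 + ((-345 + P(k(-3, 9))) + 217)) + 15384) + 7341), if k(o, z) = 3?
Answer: 3*√12714/2 ≈ 169.13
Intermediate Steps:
P(T) = -13*T/2
√(((6029 + ((-345 + P(k(-3, 9))) + 217)) + 15384) + 7341) = √(((6029 + ((-345 - 13/2*3) + 217)) + 15384) + 7341) = √(((6029 + ((-345 - 39/2) + 217)) + 15384) + 7341) = √(((6029 + (-729/2 + 217)) + 15384) + 7341) = √(((6029 - 295/2) + 15384) + 7341) = √((11763/2 + 15384) + 7341) = √(42531/2 + 7341) = √(57213/2) = 3*√12714/2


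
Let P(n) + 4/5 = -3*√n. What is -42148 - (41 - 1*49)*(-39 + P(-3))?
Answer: -212332/5 - 24*I*√3 ≈ -42466.0 - 41.569*I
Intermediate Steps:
P(n) = -⅘ - 3*√n
-42148 - (41 - 1*49)*(-39 + P(-3)) = -42148 - (41 - 1*49)*(-39 + (-⅘ - 3*I*√3)) = -42148 - (41 - 49)*(-39 + (-⅘ - 3*I*√3)) = -42148 - (-8)*(-39 + (-⅘ - 3*I*√3)) = -42148 - (-8)*(-199/5 - 3*I*√3) = -42148 - (1592/5 + 24*I*√3) = -42148 + (-1592/5 - 24*I*√3) = -212332/5 - 24*I*√3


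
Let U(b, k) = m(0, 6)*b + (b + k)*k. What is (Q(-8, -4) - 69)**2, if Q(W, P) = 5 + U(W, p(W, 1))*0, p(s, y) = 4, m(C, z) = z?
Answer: 4096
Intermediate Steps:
U(b, k) = 6*b + k*(b + k) (U(b, k) = 6*b + (b + k)*k = 6*b + k*(b + k))
Q(W, P) = 5 (Q(W, P) = 5 + (4**2 + 6*W + W*4)*0 = 5 + (16 + 6*W + 4*W)*0 = 5 + (16 + 10*W)*0 = 5 + 0 = 5)
(Q(-8, -4) - 69)**2 = (5 - 69)**2 = (-64)**2 = 4096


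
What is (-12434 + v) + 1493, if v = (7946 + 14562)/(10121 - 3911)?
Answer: -33960551/3105 ≈ -10937.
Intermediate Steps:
v = 11254/3105 (v = 22508/6210 = 22508*(1/6210) = 11254/3105 ≈ 3.6245)
(-12434 + v) + 1493 = (-12434 + 11254/3105) + 1493 = -38596316/3105 + 1493 = -33960551/3105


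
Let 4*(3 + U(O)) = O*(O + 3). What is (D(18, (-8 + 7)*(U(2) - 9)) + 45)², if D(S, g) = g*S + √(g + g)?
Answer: (216 + √19)² ≈ 48558.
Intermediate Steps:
U(O) = -3 + O*(3 + O)/4 (U(O) = -3 + (O*(O + 3))/4 = -3 + (O*(3 + O))/4 = -3 + O*(3 + O)/4)
D(S, g) = S*g + √2*√g (D(S, g) = S*g + √(2*g) = S*g + √2*√g)
(D(18, (-8 + 7)*(U(2) - 9)) + 45)² = ((18*((-8 + 7)*((-3 + (¼)*2² + (¾)*2) - 9)) + √2*√((-8 + 7)*((-3 + (¼)*2² + (¾)*2) - 9))) + 45)² = ((18*(-((-3 + (¼)*4 + 3/2) - 9)) + √2*√(-((-3 + (¼)*4 + 3/2) - 9))) + 45)² = ((18*(-((-3 + 1 + 3/2) - 9)) + √2*√(-((-3 + 1 + 3/2) - 9))) + 45)² = ((18*(-(-½ - 9)) + √2*√(-(-½ - 9))) + 45)² = ((18*(-1*(-19/2)) + √2*√(-1*(-19/2))) + 45)² = ((18*(19/2) + √2*√(19/2)) + 45)² = ((171 + √2*(√38/2)) + 45)² = ((171 + √19) + 45)² = (216 + √19)²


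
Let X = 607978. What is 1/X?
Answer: 1/607978 ≈ 1.6448e-6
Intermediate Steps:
1/X = 1/607978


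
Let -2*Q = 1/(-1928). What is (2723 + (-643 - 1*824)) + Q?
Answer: 4843137/3856 ≈ 1256.0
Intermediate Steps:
Q = 1/3856 (Q = -½/(-1928) = -½*(-1/1928) = 1/3856 ≈ 0.00025934)
(2723 + (-643 - 1*824)) + Q = (2723 + (-643 - 1*824)) + 1/3856 = (2723 + (-643 - 824)) + 1/3856 = (2723 - 1467) + 1/3856 = 1256 + 1/3856 = 4843137/3856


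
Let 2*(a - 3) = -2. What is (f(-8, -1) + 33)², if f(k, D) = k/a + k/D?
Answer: 1369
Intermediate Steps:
a = 2 (a = 3 + (½)*(-2) = 3 - 1 = 2)
f(k, D) = k/2 + k/D
(f(-8, -1) + 33)² = (((½)*(-8) - 8/(-1)) + 33)² = ((-4 - 8*(-1)) + 33)² = ((-4 + 8) + 33)² = (4 + 33)² = 37² = 1369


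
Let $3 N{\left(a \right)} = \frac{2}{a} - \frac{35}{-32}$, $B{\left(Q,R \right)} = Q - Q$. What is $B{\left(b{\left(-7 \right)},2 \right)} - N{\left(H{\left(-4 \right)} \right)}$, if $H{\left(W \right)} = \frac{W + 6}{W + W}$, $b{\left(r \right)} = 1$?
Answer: $\frac{221}{96} \approx 2.3021$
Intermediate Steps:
$B{\left(Q,R \right)} = 0$
$H{\left(W \right)} = \frac{6 + W}{2 W}$
$N{\left(a \right)} = \frac{35}{96} + \frac{2}{3 a}$ ($N{\left(a \right)} = \frac{\frac{2}{a} - \frac{35}{-32}}{3} = \frac{\frac{2}{a} - - \frac{35}{32}}{3} = \frac{\frac{2}{a} + \frac{35}{32}}{3} = \frac{\frac{35}{32} + \frac{2}{a}}{3} = \frac{35}{96} + \frac{2}{3 a}$)
$B{\left(b{\left(-7 \right)},2 \right)} - N{\left(H{\left(-4 \right)} \right)} = 0 - \frac{64 + 35 \frac{6 - 4}{2 \left(-4\right)}}{96 \frac{6 - 4}{2 \left(-4\right)}} = 0 - \frac{64 + 35 \cdot \frac{1}{2} \left(- \frac{1}{4}\right) 2}{96 \cdot \frac{1}{2} \left(- \frac{1}{4}\right) 2} = 0 - \frac{64 + 35 \left(- \frac{1}{4}\right)}{96 \left(- \frac{1}{4}\right)} = 0 - \frac{1}{96} \left(-4\right) \left(64 - \frac{35}{4}\right) = 0 - \frac{1}{96} \left(-4\right) \frac{221}{4} = 0 - - \frac{221}{96} = 0 + \frac{221}{96} = \frac{221}{96}$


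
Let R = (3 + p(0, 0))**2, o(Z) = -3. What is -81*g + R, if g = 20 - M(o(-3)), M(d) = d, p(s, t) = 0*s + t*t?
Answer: -1854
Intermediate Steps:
p(s, t) = t**2 (p(s, t) = 0 + t**2 = t**2)
g = 23 (g = 20 - 1*(-3) = 20 + 3 = 23)
R = 9 (R = (3 + 0**2)**2 = (3 + 0)**2 = 3**2 = 9)
-81*g + R = -81*23 + 9 = -1863 + 9 = -1854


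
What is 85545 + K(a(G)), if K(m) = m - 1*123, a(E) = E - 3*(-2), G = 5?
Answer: 85433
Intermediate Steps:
a(E) = 6 + E (a(E) = E + 6 = 6 + E)
K(m) = -123 + m (K(m) = m - 123 = -123 + m)
85545 + K(a(G)) = 85545 + (-123 + (6 + 5)) = 85545 + (-123 + 11) = 85545 - 112 = 85433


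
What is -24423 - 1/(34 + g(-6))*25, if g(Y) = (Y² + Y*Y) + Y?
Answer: -97693/4 ≈ -24423.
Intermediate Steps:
g(Y) = Y + 2*Y² (g(Y) = (Y² + Y²) + Y = 2*Y² + Y = Y + 2*Y²)
-24423 - 1/(34 + g(-6))*25 = -24423 - 1/(34 - 6*(1 + 2*(-6)))*25 = -24423 - 1/(34 - 6*(1 - 12))*25 = -24423 - 1/(34 - 6*(-11))*25 = -24423 - 1/(34 + 66)*25 = -24423 - 1/100*25 = -24423 - 1*(1/100)*25 = -24423 - 25/100 = -24423 - 1*¼ = -24423 - ¼ = -97693/4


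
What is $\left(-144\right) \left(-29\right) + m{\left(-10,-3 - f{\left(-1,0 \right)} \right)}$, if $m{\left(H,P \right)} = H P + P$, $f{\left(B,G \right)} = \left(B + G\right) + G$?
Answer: $4194$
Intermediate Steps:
$f{\left(B,G \right)} = B + 2 G$
$m{\left(H,P \right)} = P + H P$
$\left(-144\right) \left(-29\right) + m{\left(-10,-3 - f{\left(-1,0 \right)} \right)} = \left(-144\right) \left(-29\right) + \left(-3 - \left(-1 + 2 \cdot 0\right)\right) \left(1 - 10\right) = 4176 + \left(-3 - \left(-1 + 0\right)\right) \left(-9\right) = 4176 + \left(-3 - -1\right) \left(-9\right) = 4176 + \left(-3 + 1\right) \left(-9\right) = 4176 - -18 = 4176 + 18 = 4194$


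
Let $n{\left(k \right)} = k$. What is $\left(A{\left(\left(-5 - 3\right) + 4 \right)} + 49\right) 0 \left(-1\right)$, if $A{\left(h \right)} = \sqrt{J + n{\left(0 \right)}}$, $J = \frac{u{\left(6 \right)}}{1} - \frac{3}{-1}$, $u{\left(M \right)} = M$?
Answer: $0$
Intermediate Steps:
$J = 9$ ($J = \frac{6}{1} - \frac{3}{-1} = 6 \cdot 1 - -3 = 6 + 3 = 9$)
$A{\left(h \right)} = 3$ ($A{\left(h \right)} = \sqrt{9 + 0} = \sqrt{9} = 3$)
$\left(A{\left(\left(-5 - 3\right) + 4 \right)} + 49\right) 0 \left(-1\right) = \left(3 + 49\right) 0 \left(-1\right) = 52 \cdot 0 = 0$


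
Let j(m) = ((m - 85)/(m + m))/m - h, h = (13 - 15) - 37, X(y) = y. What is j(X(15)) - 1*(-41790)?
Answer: 1882298/45 ≈ 41829.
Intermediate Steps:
h = -39 (h = -2 - 37 = -39)
j(m) = 39 + (-85 + m)/(2*m²) (j(m) = ((m - 85)/(m + m))/m - 1*(-39) = ((-85 + m)/((2*m)))/m + 39 = ((-85 + m)*(1/(2*m)))/m + 39 = ((-85 + m)/(2*m))/m + 39 = (-85 + m)/(2*m²) + 39 = 39 + (-85 + m)/(2*m²))
j(X(15)) - 1*(-41790) = (½)*(-85 + 15 + 78*15²)/15² - 1*(-41790) = (½)*(1/225)*(-85 + 15 + 78*225) + 41790 = (½)*(1/225)*(-85 + 15 + 17550) + 41790 = (½)*(1/225)*17480 + 41790 = 1748/45 + 41790 = 1882298/45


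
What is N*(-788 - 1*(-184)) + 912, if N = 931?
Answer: -561412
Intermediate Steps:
N*(-788 - 1*(-184)) + 912 = 931*(-788 - 1*(-184)) + 912 = 931*(-788 + 184) + 912 = 931*(-604) + 912 = -562324 + 912 = -561412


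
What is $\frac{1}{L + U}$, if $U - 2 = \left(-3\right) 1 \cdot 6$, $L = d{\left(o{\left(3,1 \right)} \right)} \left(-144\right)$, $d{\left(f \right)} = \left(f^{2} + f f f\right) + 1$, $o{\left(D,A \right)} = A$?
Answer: $- \frac{1}{448} \approx -0.0022321$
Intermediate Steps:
$d{\left(f \right)} = 1 + f^{2} + f^{3}$ ($d{\left(f \right)} = \left(f^{2} + f^{2} f\right) + 1 = \left(f^{2} + f^{3}\right) + 1 = 1 + f^{2} + f^{3}$)
$L = -432$ ($L = \left(1 + 1^{2} + 1^{3}\right) \left(-144\right) = \left(1 + 1 + 1\right) \left(-144\right) = 3 \left(-144\right) = -432$)
$U = -16$ ($U = 2 + \left(-3\right) 1 \cdot 6 = 2 - 18 = -16$)
$\frac{1}{L + U} = \frac{1}{-432 - 16} = \frac{1}{-448} = - \frac{1}{448}$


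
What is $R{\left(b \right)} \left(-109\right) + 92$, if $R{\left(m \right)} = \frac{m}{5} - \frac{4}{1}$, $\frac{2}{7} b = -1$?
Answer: $\frac{6043}{10} \approx 604.3$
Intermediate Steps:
$b = - \frac{7}{2}$ ($b = \frac{7}{2} \left(-1\right) = - \frac{7}{2} \approx -3.5$)
$R{\left(m \right)} = -4 + \frac{m}{5}$ ($R{\left(m \right)} = m \frac{1}{5} - 4 = \frac{m}{5} - 4 = -4 + \frac{m}{5}$)
$R{\left(b \right)} \left(-109\right) + 92 = \left(-4 + \frac{1}{5} \left(- \frac{7}{2}\right)\right) \left(-109\right) + 92 = \left(-4 - \frac{7}{10}\right) \left(-109\right) + 92 = \left(- \frac{47}{10}\right) \left(-109\right) + 92 = \frac{5123}{10} + 92 = \frac{6043}{10}$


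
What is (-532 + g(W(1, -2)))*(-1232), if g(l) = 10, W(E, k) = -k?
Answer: 643104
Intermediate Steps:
(-532 + g(W(1, -2)))*(-1232) = (-532 + 10)*(-1232) = -522*(-1232) = 643104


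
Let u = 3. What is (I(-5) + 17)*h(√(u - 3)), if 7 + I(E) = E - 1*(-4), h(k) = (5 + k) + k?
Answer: 45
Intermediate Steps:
h(k) = 5 + 2*k
I(E) = -3 + E (I(E) = -7 + (E - 1*(-4)) = -7 + (E + 4) = -7 + (4 + E) = -3 + E)
(I(-5) + 17)*h(√(u - 3)) = ((-3 - 5) + 17)*(5 + 2*√(3 - 3)) = (-8 + 17)*(5 + 2*√0) = 9*(5 + 2*0) = 9*(5 + 0) = 9*5 = 45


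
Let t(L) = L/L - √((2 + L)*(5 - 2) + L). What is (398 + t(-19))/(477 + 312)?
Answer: 133/263 - I*√70/789 ≈ 0.5057 - 0.010604*I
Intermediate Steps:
t(L) = 1 - √(6 + 4*L) (t(L) = 1 - √((2 + L)*3 + L) = 1 - √((6 + 3*L) + L) = 1 - √(6 + 4*L))
(398 + t(-19))/(477 + 312) = (398 + (1 - √(6 + 4*(-19))))/(477 + 312) = (398 + (1 - √(6 - 76)))/789 = (398 + (1 - √(-70)))*(1/789) = (398 + (1 - I*√70))*(1/789) = (399 - I*√70)*(1/789) = 133/263 - I*√70/789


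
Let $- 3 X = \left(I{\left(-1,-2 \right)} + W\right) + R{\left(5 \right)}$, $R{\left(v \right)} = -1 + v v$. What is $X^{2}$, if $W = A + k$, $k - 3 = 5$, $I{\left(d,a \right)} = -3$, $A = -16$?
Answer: $\frac{169}{9} \approx 18.778$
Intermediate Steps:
$k = 8$ ($k = 3 + 5 = 8$)
$R{\left(v \right)} = -1 + v^{2}$
$W = -8$ ($W = -16 + 8 = -8$)
$X = - \frac{13}{3}$ ($X = - \frac{\left(-3 - 8\right) - \left(1 - 5^{2}\right)}{3} = - \frac{-11 + \left(-1 + 25\right)}{3} = - \frac{-11 + 24}{3} = \left(- \frac{1}{3}\right) 13 = - \frac{13}{3} \approx -4.3333$)
$X^{2} = \left(- \frac{13}{3}\right)^{2} = \frac{169}{9}$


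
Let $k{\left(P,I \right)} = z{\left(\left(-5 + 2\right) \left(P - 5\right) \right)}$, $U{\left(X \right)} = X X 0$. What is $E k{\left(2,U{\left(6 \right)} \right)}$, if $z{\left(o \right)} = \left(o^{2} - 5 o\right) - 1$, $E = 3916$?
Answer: $137060$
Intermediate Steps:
$U{\left(X \right)} = 0$ ($U{\left(X \right)} = X^{2} \cdot 0 = 0$)
$z{\left(o \right)} = -1 + o^{2} - 5 o$
$k{\left(P,I \right)} = -76 + \left(15 - 3 P\right)^{2} + 15 P$ ($k{\left(P,I \right)} = -1 + \left(\left(-5 + 2\right) \left(P - 5\right)\right)^{2} - 5 \left(-5 + 2\right) \left(P - 5\right) = -1 + \left(- 3 \left(-5 + P\right)\right)^{2} - 5 \left(- 3 \left(-5 + P\right)\right) = -1 + \left(15 - 3 P\right)^{2} - 5 \left(15 - 3 P\right) = -1 + \left(15 - 3 P\right)^{2} + \left(-75 + 15 P\right) = -76 + \left(15 - 3 P\right)^{2} + 15 P$)
$E k{\left(2,U{\left(6 \right)} \right)} = 3916 \left(149 - 150 + 9 \cdot 2^{2}\right) = 3916 \left(149 - 150 + 9 \cdot 4\right) = 3916 \left(149 - 150 + 36\right) = 3916 \cdot 35 = 137060$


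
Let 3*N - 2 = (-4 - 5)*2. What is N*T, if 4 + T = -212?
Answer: 1152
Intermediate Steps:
T = -216 (T = -4 - 212 = -216)
N = -16/3 (N = ⅔ + ((-4 - 5)*2)/3 = ⅔ + (-9*2)/3 = ⅔ + (⅓)*(-18) = ⅔ - 6 = -16/3 ≈ -5.3333)
N*T = -16/3*(-216) = 1152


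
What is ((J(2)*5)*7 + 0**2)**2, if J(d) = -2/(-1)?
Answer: 4900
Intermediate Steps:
J(d) = 2 (J(d) = -2*(-1) = 2)
((J(2)*5)*7 + 0**2)**2 = ((2*5)*7 + 0**2)**2 = (10*7 + 0)**2 = (70 + 0)**2 = 70**2 = 4900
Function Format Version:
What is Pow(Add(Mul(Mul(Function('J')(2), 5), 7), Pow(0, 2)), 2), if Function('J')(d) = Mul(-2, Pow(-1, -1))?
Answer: 4900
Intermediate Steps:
Function('J')(d) = 2 (Function('J')(d) = Mul(-2, -1) = 2)
Pow(Add(Mul(Mul(Function('J')(2), 5), 7), Pow(0, 2)), 2) = Pow(Add(Mul(Mul(2, 5), 7), Pow(0, 2)), 2) = Pow(Add(Mul(10, 7), 0), 2) = Pow(Add(70, 0), 2) = Pow(70, 2) = 4900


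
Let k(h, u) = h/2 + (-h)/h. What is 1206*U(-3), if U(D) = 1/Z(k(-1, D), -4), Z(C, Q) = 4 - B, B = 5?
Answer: -1206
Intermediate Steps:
k(h, u) = -1 + h/2 (k(h, u) = h*(½) - 1 = h/2 - 1 = -1 + h/2)
Z(C, Q) = -1 (Z(C, Q) = 4 - 1*5 = 4 - 5 = -1)
U(D) = -1 (U(D) = 1/(-1) = -1)
1206*U(-3) = 1206*(-1) = -1206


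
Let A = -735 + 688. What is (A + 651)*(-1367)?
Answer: -825668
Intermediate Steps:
A = -47
(A + 651)*(-1367) = (-47 + 651)*(-1367) = 604*(-1367) = -825668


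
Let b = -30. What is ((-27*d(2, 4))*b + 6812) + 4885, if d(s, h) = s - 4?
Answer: 10077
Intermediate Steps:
d(s, h) = -4 + s
((-27*d(2, 4))*b + 6812) + 4885 = (-27*(-4 + 2)*(-30) + 6812) + 4885 = (-27*(-2)*(-30) + 6812) + 4885 = (54*(-30) + 6812) + 4885 = (-1620 + 6812) + 4885 = 5192 + 4885 = 10077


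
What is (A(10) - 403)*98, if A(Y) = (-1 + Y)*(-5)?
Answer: -43904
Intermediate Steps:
A(Y) = 5 - 5*Y
(A(10) - 403)*98 = ((5 - 5*10) - 403)*98 = ((5 - 50) - 403)*98 = (-45 - 403)*98 = -448*98 = -43904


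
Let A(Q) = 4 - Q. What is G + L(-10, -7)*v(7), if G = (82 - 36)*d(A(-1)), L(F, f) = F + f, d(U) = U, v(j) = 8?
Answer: 94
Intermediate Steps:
G = 230 (G = (82 - 36)*(4 - 1*(-1)) = 46*(4 + 1) = 46*5 = 230)
G + L(-10, -7)*v(7) = 230 + (-10 - 7)*8 = 230 - 17*8 = 230 - 136 = 94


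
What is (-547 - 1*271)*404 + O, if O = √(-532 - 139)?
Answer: -330472 + I*√671 ≈ -3.3047e+5 + 25.904*I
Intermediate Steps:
O = I*√671 (O = √(-671) = I*√671 ≈ 25.904*I)
(-547 - 1*271)*404 + O = (-547 - 1*271)*404 + I*√671 = (-547 - 271)*404 + I*√671 = -818*404 + I*√671 = -330472 + I*√671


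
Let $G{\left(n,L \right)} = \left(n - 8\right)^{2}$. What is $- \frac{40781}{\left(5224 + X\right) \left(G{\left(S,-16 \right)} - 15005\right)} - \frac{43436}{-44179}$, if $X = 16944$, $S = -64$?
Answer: $\frac{9458336968407}{9618295267112} \approx 0.98337$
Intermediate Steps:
$G{\left(n,L \right)} = \left(-8 + n\right)^{2}$
$- \frac{40781}{\left(5224 + X\right) \left(G{\left(S,-16 \right)} - 15005\right)} - \frac{43436}{-44179} = - \frac{40781}{\left(5224 + 16944\right) \left(\left(-8 - 64\right)^{2} - 15005\right)} - \frac{43436}{-44179} = - \frac{40781}{22168 \left(\left(-72\right)^{2} - 15005\right)} - - \frac{43436}{44179} = - \frac{40781}{22168 \left(5184 - 15005\right)} + \frac{43436}{44179} = - \frac{40781}{22168 \left(-9821\right)} + \frac{43436}{44179} = - \frac{40781}{-217711928} + \frac{43436}{44179} = \left(-40781\right) \left(- \frac{1}{217711928}\right) + \frac{43436}{44179} = \frac{40781}{217711928} + \frac{43436}{44179} = \frac{9458336968407}{9618295267112}$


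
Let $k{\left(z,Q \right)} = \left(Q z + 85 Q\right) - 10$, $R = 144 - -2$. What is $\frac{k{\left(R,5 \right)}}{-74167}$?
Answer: $- \frac{1145}{74167} \approx -0.015438$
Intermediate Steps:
$R = 146$ ($R = 144 + 2 = 146$)
$k{\left(z,Q \right)} = -10 + 85 Q + Q z$ ($k{\left(z,Q \right)} = \left(85 Q + Q z\right) - 10 = -10 + 85 Q + Q z$)
$\frac{k{\left(R,5 \right)}}{-74167} = \frac{-10 + 85 \cdot 5 + 5 \cdot 146}{-74167} = \left(-10 + 425 + 730\right) \left(- \frac{1}{74167}\right) = 1145 \left(- \frac{1}{74167}\right) = - \frac{1145}{74167}$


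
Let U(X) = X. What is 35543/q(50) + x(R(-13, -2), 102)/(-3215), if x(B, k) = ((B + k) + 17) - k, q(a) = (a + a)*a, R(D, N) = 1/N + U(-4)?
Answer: 22841649/3215000 ≈ 7.1047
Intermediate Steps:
R(D, N) = -4 + 1/N (R(D, N) = 1/N - 4 = -4 + 1/N)
q(a) = 2*a² (q(a) = (2*a)*a = 2*a²)
x(B, k) = 17 + B (x(B, k) = (17 + B + k) - k = 17 + B)
35543/q(50) + x(R(-13, -2), 102)/(-3215) = 35543/((2*50²)) + (17 + (-4 + 1/(-2)))/(-3215) = 35543/((2*2500)) + (17 + (-4 - ½))*(-1/3215) = 35543/5000 + (17 - 9/2)*(-1/3215) = 35543*(1/5000) + (25/2)*(-1/3215) = 35543/5000 - 5/1286 = 22841649/3215000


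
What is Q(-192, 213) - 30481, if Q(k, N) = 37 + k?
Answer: -30636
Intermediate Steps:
Q(-192, 213) - 30481 = (37 - 192) - 30481 = -155 - 30481 = -30636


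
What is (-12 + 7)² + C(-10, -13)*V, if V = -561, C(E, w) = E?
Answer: 5635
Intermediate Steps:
(-12 + 7)² + C(-10, -13)*V = (-12 + 7)² - 10*(-561) = (-5)² + 5610 = 25 + 5610 = 5635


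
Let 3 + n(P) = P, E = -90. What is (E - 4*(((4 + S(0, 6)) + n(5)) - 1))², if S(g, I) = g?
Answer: 12100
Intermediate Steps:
n(P) = -3 + P
(E - 4*(((4 + S(0, 6)) + n(5)) - 1))² = (-90 - 4*(((4 + 0) + (-3 + 5)) - 1))² = (-90 - 4*((4 + 2) - 1))² = (-90 - 4*(6 - 1))² = (-90 - 4*5)² = (-90 - 20)² = (-110)² = 12100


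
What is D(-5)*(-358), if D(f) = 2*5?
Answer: -3580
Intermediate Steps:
D(f) = 10
D(-5)*(-358) = 10*(-358) = -3580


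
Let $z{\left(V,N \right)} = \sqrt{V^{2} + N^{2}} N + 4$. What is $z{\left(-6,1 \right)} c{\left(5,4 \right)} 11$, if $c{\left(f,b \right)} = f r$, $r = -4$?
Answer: $-880 - 220 \sqrt{37} \approx -2218.2$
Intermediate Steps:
$c{\left(f,b \right)} = - 4 f$ ($c{\left(f,b \right)} = f \left(-4\right) = - 4 f$)
$z{\left(V,N \right)} = 4 + N \sqrt{N^{2} + V^{2}}$ ($z{\left(V,N \right)} = \sqrt{N^{2} + V^{2}} N + 4 = N \sqrt{N^{2} + V^{2}} + 4 = 4 + N \sqrt{N^{2} + V^{2}}$)
$z{\left(-6,1 \right)} c{\left(5,4 \right)} 11 = \left(4 + 1 \sqrt{1^{2} + \left(-6\right)^{2}}\right) \left(\left(-4\right) 5\right) 11 = \left(4 + 1 \sqrt{1 + 36}\right) \left(-20\right) 11 = \left(4 + 1 \sqrt{37}\right) \left(-20\right) 11 = \left(4 + \sqrt{37}\right) \left(-20\right) 11 = \left(-80 - 20 \sqrt{37}\right) 11 = -880 - 220 \sqrt{37}$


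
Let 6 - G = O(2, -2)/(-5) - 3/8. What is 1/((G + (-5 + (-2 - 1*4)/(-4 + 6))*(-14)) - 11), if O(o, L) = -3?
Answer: 40/4271 ≈ 0.0093655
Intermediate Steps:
G = 231/40 (G = 6 - (-3/(-5) - 3/8) = 6 - (-3*(-1/5) - 3*1/8) = 6 - (3/5 - 3/8) = 6 - 1*9/40 = 6 - 9/40 = 231/40 ≈ 5.7750)
1/((G + (-5 + (-2 - 1*4)/(-4 + 6))*(-14)) - 11) = 1/((231/40 + (-5 + (-2 - 1*4)/(-4 + 6))*(-14)) - 11) = 1/((231/40 + (-5 + (-2 - 4)/2)*(-14)) - 11) = 1/((231/40 + (-5 + (1/2)*(-6))*(-14)) - 11) = 1/((231/40 + (-5 - 3)*(-14)) - 11) = 1/((231/40 - 8*(-14)) - 11) = 1/((231/40 + 112) - 11) = 1/(4711/40 - 11) = 1/(4271/40) = 40/4271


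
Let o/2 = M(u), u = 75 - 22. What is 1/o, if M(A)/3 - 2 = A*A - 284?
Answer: 1/15162 ≈ 6.5954e-5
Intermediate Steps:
u = 53
M(A) = -846 + 3*A² (M(A) = 6 + 3*(A*A - 284) = 6 + 3*(A² - 284) = 6 + 3*(-284 + A²) = 6 + (-852 + 3*A²) = -846 + 3*A²)
o = 15162 (o = 2*(-846 + 3*53²) = 2*(-846 + 3*2809) = 2*(-846 + 8427) = 2*7581 = 15162)
1/o = 1/15162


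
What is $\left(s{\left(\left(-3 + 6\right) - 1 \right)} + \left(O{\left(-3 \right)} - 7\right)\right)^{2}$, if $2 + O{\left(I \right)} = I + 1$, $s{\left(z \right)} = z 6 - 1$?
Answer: $0$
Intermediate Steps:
$s{\left(z \right)} = -1 + 6 z$ ($s{\left(z \right)} = 6 z - 1 = -1 + 6 z$)
$O{\left(I \right)} = -1 + I$ ($O{\left(I \right)} = -2 + \left(I + 1\right) = -2 + \left(1 + I\right) = -1 + I$)
$\left(s{\left(\left(-3 + 6\right) - 1 \right)} + \left(O{\left(-3 \right)} - 7\right)\right)^{2} = \left(\left(-1 + 6 \left(\left(-3 + 6\right) - 1\right)\right) - 11\right)^{2} = \left(\left(-1 + 6 \left(3 - 1\right)\right) - 11\right)^{2} = \left(\left(-1 + 6 \cdot 2\right) - 11\right)^{2} = \left(\left(-1 + 12\right) - 11\right)^{2} = \left(11 - 11\right)^{2} = 0^{2} = 0$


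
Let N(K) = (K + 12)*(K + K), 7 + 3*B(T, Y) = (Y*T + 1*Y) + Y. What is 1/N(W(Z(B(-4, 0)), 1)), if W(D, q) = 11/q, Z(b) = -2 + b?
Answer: 1/506 ≈ 0.0019763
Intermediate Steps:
B(T, Y) = -7/3 + 2*Y/3 + T*Y/3 (B(T, Y) = -7/3 + ((Y*T + 1*Y) + Y)/3 = -7/3 + ((T*Y + Y) + Y)/3 = -7/3 + ((Y + T*Y) + Y)/3 = -7/3 + (2*Y + T*Y)/3 = -7/3 + (2*Y/3 + T*Y/3) = -7/3 + 2*Y/3 + T*Y/3)
N(K) = 2*K*(12 + K) (N(K) = (12 + K)*(2*K) = 2*K*(12 + K))
1/N(W(Z(B(-4, 0)), 1)) = 1/(2*(11/1)*(12 + 11/1)) = 1/(2*(11*1)*(12 + 11*1)) = 1/(2*11*(12 + 11)) = 1/(2*11*23) = 1/506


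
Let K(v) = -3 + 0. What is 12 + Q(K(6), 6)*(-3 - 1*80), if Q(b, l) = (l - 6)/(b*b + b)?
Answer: 12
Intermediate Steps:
K(v) = -3
Q(b, l) = (-6 + l)/(b + b²) (Q(b, l) = (-6 + l)/(b² + b) = (-6 + l)/(b + b²))
12 + Q(K(6), 6)*(-3 - 1*80) = 12 + ((-6 + 6)/((-3)*(1 - 3)))*(-3 - 1*80) = 12 + (-⅓*0/(-2))*(-3 - 80) = 12 - ⅓*(-½)*0*(-83) = 12 + 0*(-83) = 12 + 0 = 12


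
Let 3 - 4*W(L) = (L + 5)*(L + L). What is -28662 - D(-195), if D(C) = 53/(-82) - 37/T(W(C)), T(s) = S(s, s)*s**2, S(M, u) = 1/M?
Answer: -174145078543/6075954 ≈ -28661.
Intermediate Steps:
W(L) = 3/4 - L*(5 + L)/2 (W(L) = 3/4 - (L + 5)*(L + L)/4 = 3/4 - (5 + L)*2*L/4 = 3/4 - L*(5 + L)/2)
T(s) = s (T(s) = s**2/s = s)
D(C) = -53/82 - 37/(3/4 - 5*C/2 - C**2/2) (D(C) = 53/(-82) - 37/(3/4 - 5*C/2 - C**2/2) = 53*(-1/82) - 37/(3/4 - 5*C/2 - C**2/2) = -53/82 - 37/(3/4 - 5*C/2 - C**2/2))
-28662 - D(-195) = -28662 - (12295 - 530*(-195) - 106*(-195)**2)/(82*(-3 + 2*(-195)**2 + 10*(-195))) = -28662 - (12295 + 103350 - 106*38025)/(82*(-3 + 2*38025 - 1950)) = -28662 - (12295 + 103350 - 4030650)/(82*(-3 + 76050 - 1950)) = -28662 - (-3915005)/(82*74097) = -28662 - 1*(-3915005/6075954) = -28662 + 3915005/6075954 = -174145078543/6075954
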